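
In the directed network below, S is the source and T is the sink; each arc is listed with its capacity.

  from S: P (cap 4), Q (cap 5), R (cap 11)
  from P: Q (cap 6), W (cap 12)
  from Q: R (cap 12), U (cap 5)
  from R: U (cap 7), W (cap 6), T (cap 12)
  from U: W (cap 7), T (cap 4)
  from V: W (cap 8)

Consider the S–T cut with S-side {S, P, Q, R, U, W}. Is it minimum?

Yes — it is a minimum cut (capacity 16).

Given cut capacity: 12 + 4 = 16.
Augment S→R→T: bottleneck 11, flow now 11.
Augment S→Q→R→T: bottleneck 1, flow now 12.
Augment S→Q→U→T: bottleneck 4, flow now 16.
No augmenting path remains; maximum flow = 16.
Cut capacity 16 equals the max flow, so it is a minimum cut.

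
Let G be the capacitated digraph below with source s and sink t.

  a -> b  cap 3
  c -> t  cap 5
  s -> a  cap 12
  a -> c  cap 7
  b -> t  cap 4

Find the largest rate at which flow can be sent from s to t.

8

Augment s→a→b→t: bottleneck 3, flow now 3.
Augment s→a→c→t: bottleneck 5, flow now 8.
No augmenting path remains; maximum flow = 8.
In the residual graph, reachable from s: {s, a, c}.
Min-cut edges: a→b (3), c→t (5); capacity 3 + 5 = 8.
This cut is saturated, so no flow can exceed 8.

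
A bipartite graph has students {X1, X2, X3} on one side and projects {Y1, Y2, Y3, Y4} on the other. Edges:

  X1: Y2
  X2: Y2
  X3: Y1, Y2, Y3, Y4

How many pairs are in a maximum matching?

2

Unit-capacity flow: source→left, listed edges, right→sink; max matching = max flow.
Augmenting path X1→Y2 (+1); matched 1.
Augmenting path X3→Y1 (+1); matched 2.
No augmenting path remains; maximum matching = 2.
König certificate: {X3, Y2} is a vertex cover of size 2 (every listed pair touches it), so no matching can be larger.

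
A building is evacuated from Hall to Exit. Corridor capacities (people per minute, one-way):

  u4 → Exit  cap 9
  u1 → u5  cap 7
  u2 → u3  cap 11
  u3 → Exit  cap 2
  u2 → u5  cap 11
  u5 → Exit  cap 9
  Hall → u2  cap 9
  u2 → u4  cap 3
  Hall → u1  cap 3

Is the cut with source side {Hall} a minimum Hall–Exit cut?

Given cut capacity: 3 + 9 = 12.
Augment Hall→u1→u5→Exit: bottleneck 3, flow now 3.
Augment Hall→u2→u3→Exit: bottleneck 2, flow now 5.
Augment Hall→u2→u4→Exit: bottleneck 3, flow now 8.
Augment Hall→u2→u5→Exit: bottleneck 4, flow now 12.
No augmenting path remains; maximum flow = 12.
Cut capacity 12 equals the max flow, so it is a minimum cut.

Yes — it is a minimum cut (capacity 12).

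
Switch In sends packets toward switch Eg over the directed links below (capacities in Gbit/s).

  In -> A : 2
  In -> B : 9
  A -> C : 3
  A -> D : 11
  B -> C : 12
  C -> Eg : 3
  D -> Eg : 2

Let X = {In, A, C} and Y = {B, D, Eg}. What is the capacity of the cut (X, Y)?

Edges leaving {In, A, C}: In→B (9), A→D (11), C→Eg (3).
Cut capacity = 9 + 11 + 3 = 23.

23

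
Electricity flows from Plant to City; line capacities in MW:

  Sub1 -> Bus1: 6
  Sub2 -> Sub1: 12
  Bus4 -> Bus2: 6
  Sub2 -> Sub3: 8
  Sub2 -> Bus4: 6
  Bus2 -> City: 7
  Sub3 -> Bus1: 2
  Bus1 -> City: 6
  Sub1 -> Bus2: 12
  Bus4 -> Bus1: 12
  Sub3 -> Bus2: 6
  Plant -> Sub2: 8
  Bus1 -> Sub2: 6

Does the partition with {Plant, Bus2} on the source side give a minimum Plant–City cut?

Given cut capacity: 8 + 7 = 15.
Augment Plant→Sub2→Bus4→Bus2→City: bottleneck 6, flow now 6.
Augment Plant→Sub2→Sub3→Bus2→City: bottleneck 1, flow now 7.
Augment Plant→Sub2→Sub3→Bus1→City: bottleneck 1, flow now 8.
No augmenting path remains; maximum flow = 8.
In the residual graph, reachable from Plant: {Plant}.
Min-cut edges: Plant→Sub2 (8); capacity 8 = 8.
Cut capacity 15 exceeds the max flow 8, so it is not minimum.

No — its capacity is 15, but the minimum cut has capacity 8.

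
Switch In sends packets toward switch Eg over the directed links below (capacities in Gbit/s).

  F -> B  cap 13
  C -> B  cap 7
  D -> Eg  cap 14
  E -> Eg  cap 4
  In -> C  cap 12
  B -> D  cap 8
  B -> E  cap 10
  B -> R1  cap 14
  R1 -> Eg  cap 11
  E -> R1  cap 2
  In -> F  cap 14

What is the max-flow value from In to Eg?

20

Augment In→C→B→R1→Eg: bottleneck 7, flow now 7.
Augment In→F→B→R1→Eg: bottleneck 4, flow now 11.
Augment In→F→B→E→Eg: bottleneck 4, flow now 15.
Augment In→F→B→D→Eg: bottleneck 5, flow now 20.
No augmenting path remains; maximum flow = 20.
In the residual graph, reachable from In: {In, C, F}.
Min-cut edges: C→B (7), F→B (13); capacity 7 + 13 = 20.
This cut is saturated, so no flow can exceed 20.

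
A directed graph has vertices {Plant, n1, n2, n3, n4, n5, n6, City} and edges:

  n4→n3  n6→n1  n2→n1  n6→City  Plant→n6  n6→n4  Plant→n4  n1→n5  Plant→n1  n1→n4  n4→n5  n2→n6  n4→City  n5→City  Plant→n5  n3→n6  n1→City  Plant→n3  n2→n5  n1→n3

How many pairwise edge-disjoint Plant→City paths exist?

Assign every edge capacity 1; by Menger, the answer equals the max flow.
Path Plant→n1→City (+1); total 1.
Path Plant→n4→City (+1); total 2.
Path Plant→n5→City (+1); total 3.
Path Plant→n6→City (+1); total 4.
No residual Plant→City path; max flow = 4.
Certifying cut of size 4: {n1→City, n4→City, n5→City, n6→City}.

4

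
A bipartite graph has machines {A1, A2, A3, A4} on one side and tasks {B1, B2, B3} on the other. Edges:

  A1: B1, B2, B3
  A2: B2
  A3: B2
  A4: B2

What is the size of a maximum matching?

2

Unit-capacity flow: source→left, listed edges, right→sink; max matching = max flow.
Augmenting path A1→B1 (+1); matched 1.
Augmenting path A2→B2 (+1); matched 2.
No augmenting path remains; maximum matching = 2.
König certificate: {A1, B2} is a vertex cover of size 2 (every listed pair touches it), so no matching can be larger.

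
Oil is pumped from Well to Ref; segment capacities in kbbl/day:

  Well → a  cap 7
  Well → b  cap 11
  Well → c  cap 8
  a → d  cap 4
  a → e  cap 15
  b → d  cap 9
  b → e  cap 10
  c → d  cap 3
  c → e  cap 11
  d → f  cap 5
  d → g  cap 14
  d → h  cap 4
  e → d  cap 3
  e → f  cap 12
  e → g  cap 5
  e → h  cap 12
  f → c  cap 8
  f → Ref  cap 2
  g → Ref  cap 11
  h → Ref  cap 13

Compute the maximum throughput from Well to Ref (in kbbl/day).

26

Augment Well→a→d→f→Ref: bottleneck 2, flow now 2.
Augment Well→a→d→g→Ref: bottleneck 2, flow now 4.
Augment Well→a→e→g→Ref: bottleneck 3, flow now 7.
Augment Well→b→d→g→Ref: bottleneck 6, flow now 13.
Augment Well→b→d→h→Ref: bottleneck 3, flow now 16.
Augment Well→b→e→h→Ref: bottleneck 2, flow now 18.
Augment Well→c→d→h→Ref: bottleneck 1, flow now 19.
Augment Well→c→e→h→Ref: bottleneck 7, flow now 26.
No augmenting path remains; maximum flow = 26.
In the residual graph, reachable from Well: {Well}.
Min-cut edges: Well→a (7), Well→b (11), Well→c (8); capacity 7 + 11 + 8 = 26.
This cut is saturated, so no flow can exceed 26.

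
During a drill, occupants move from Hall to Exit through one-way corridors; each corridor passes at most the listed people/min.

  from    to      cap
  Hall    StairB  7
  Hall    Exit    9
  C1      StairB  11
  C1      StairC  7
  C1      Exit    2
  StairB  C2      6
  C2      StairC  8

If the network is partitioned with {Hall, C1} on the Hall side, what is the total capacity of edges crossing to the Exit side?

Edges leaving {Hall, C1}: Hall→StairB (7), Hall→Exit (9), C1→StairB (11), C1→StairC (7), C1→Exit (2).
Cut capacity = 7 + 9 + 11 + 7 + 2 = 36.

36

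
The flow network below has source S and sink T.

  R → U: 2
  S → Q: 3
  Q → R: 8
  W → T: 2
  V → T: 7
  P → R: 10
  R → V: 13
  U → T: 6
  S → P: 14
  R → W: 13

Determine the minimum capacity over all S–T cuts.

11

Augment S→P→R→U→T: bottleneck 2, flow now 2.
Augment S→P→R→V→T: bottleneck 7, flow now 9.
Augment S→P→R→W→T: bottleneck 1, flow now 10.
Augment S→Q→R→W→T: bottleneck 1, flow now 11.
No augmenting path remains; maximum flow = 11.
By max-flow min-cut, the minimum cut capacity equals the max flow.
In the residual graph, reachable from S: {S, P, Q, R, V, W}.
Min-cut edges: R→U (2), V→T (7), W→T (2); capacity 2 + 7 + 2 = 11.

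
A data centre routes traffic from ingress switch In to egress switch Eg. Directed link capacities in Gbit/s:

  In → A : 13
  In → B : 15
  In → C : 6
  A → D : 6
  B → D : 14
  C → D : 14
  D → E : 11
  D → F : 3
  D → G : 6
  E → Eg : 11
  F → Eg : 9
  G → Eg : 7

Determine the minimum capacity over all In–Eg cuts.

20

Augment In→A→D→E→Eg: bottleneck 6, flow now 6.
Augment In→B→D→E→Eg: bottleneck 5, flow now 11.
Augment In→B→D→F→Eg: bottleneck 3, flow now 14.
Augment In→B→D→G→Eg: bottleneck 6, flow now 20.
No augmenting path remains; maximum flow = 20.
By max-flow min-cut, the minimum cut capacity equals the max flow.
In the residual graph, reachable from In: {In, A, B, C, D}.
Min-cut edges: D→E (11), D→F (3), D→G (6); capacity 11 + 3 + 6 = 20.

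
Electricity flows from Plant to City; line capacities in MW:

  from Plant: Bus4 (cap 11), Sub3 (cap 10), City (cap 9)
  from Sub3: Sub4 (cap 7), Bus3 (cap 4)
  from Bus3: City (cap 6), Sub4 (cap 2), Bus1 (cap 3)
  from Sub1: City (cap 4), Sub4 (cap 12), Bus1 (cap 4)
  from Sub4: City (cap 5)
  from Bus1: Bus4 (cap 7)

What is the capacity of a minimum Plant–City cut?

Augment Plant→City: bottleneck 9, flow now 9.
Augment Plant→Sub3→Bus3→City: bottleneck 4, flow now 13.
Augment Plant→Sub3→Sub4→City: bottleneck 5, flow now 18.
No augmenting path remains; maximum flow = 18.
By max-flow min-cut, the minimum cut capacity equals the max flow.
In the residual graph, reachable from Plant: {Plant, Sub3, Sub4, Bus4}.
Min-cut edges: Plant→City (9), Sub3→Bus3 (4), Sub4→City (5); capacity 9 + 4 + 5 = 18.

18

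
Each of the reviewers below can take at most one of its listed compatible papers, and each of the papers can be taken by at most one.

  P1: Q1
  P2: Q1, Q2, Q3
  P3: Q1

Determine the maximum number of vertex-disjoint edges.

2

Unit-capacity flow: source→left, listed edges, right→sink; max matching = max flow.
Augmenting path P1→Q1 (+1); matched 1.
Augmenting path P2→Q2 (+1); matched 2.
No augmenting path remains; maximum matching = 2.
König certificate: {P2, Q1} is a vertex cover of size 2 (every listed pair touches it), so no matching can be larger.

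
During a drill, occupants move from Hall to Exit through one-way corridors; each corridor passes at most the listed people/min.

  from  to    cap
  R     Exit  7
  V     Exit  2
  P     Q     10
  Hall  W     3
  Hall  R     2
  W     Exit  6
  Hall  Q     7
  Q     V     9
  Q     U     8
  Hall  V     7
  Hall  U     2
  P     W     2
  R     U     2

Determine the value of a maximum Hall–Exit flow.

7

Augment Hall→R→Exit: bottleneck 2, flow now 2.
Augment Hall→V→Exit: bottleneck 2, flow now 4.
Augment Hall→W→Exit: bottleneck 3, flow now 7.
No augmenting path remains; maximum flow = 7.
In the residual graph, reachable from Hall: {Hall, Q, U, V}.
Min-cut edges: Hall→R (2), Hall→W (3), V→Exit (2); capacity 2 + 3 + 2 = 7.
This cut is saturated, so no flow can exceed 7.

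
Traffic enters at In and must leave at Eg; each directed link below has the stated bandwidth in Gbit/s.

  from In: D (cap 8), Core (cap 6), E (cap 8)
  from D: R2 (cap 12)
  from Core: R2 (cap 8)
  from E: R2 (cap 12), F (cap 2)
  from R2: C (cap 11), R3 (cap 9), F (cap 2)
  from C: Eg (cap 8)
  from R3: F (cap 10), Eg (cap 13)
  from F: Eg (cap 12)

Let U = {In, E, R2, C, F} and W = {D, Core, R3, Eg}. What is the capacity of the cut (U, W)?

Edges leaving {In, E, R2, C, F}: In→D (8), In→Core (6), R2→R3 (9), C→Eg (8), F→Eg (12).
Cut capacity = 8 + 6 + 9 + 8 + 12 = 43.

43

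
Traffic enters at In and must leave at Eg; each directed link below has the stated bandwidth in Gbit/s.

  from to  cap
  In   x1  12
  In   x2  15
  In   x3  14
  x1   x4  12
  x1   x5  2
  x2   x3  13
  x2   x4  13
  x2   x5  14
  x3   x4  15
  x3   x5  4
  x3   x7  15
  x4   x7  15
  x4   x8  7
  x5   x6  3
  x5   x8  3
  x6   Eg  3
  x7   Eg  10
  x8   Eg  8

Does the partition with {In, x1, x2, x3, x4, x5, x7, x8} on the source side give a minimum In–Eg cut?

Given cut capacity: 3 + 10 + 8 = 21.
Augment In→x3→x7→Eg: bottleneck 10, flow now 10.
Augment In→x1→x4→x8→Eg: bottleneck 7, flow now 17.
Augment In→x1→x5→x6→Eg: bottleneck 2, flow now 19.
Augment In→x2→x5→x6→Eg: bottleneck 1, flow now 20.
Augment In→x2→x5→x8→Eg: bottleneck 1, flow now 21.
No augmenting path remains; maximum flow = 21.
Cut capacity 21 equals the max flow, so it is a minimum cut.

Yes — it is a minimum cut (capacity 21).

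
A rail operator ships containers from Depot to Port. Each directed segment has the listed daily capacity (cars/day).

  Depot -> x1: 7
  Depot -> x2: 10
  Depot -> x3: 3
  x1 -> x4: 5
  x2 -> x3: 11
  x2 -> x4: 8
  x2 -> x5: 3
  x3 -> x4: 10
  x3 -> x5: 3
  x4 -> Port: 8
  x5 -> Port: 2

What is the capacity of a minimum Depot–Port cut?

10

Augment Depot→x1→x4→Port: bottleneck 5, flow now 5.
Augment Depot→x2→x4→Port: bottleneck 3, flow now 8.
Augment Depot→x2→x5→Port: bottleneck 2, flow now 10.
No augmenting path remains; maximum flow = 10.
By max-flow min-cut, the minimum cut capacity equals the max flow.
In the residual graph, reachable from Depot: {Depot, x1, x2, x3, x4, x5}.
Min-cut edges: x4→Port (8), x5→Port (2); capacity 8 + 2 = 10.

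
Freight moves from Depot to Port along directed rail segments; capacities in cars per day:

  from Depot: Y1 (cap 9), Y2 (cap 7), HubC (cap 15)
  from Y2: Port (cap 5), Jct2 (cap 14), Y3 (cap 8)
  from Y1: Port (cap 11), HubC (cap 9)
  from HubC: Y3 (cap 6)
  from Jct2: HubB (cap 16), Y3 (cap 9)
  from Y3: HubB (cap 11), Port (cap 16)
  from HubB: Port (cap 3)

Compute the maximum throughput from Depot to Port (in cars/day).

22

Augment Depot→Y2→Port: bottleneck 5, flow now 5.
Augment Depot→Y1→Port: bottleneck 9, flow now 14.
Augment Depot→Y2→Y3→Port: bottleneck 2, flow now 16.
Augment Depot→HubC→Y3→Port: bottleneck 6, flow now 22.
No augmenting path remains; maximum flow = 22.
In the residual graph, reachable from Depot: {Depot, HubC}.
Min-cut edges: Depot→Y2 (7), Depot→Y1 (9), HubC→Y3 (6); capacity 7 + 9 + 6 = 22.
This cut is saturated, so no flow can exceed 22.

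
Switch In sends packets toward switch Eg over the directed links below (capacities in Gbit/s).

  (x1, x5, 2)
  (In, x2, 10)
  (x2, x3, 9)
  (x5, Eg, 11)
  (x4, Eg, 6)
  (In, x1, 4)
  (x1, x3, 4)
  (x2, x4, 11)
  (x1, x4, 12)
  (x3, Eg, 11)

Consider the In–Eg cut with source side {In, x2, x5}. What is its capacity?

35

Edges leaving {In, x2, x5}: In→x1 (4), x2→x3 (9), x2→x4 (11), x5→Eg (11).
Cut capacity = 4 + 9 + 11 + 11 = 35.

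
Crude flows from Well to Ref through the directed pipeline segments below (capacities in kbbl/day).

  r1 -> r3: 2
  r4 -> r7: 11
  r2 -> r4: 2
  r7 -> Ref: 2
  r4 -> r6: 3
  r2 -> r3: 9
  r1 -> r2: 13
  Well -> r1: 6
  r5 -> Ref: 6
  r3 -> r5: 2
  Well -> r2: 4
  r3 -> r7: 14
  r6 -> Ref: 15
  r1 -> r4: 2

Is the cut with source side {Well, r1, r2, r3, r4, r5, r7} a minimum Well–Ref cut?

Given cut capacity: 3 + 6 + 2 = 11.
Augment Well→r1→r3→r5→Ref: bottleneck 2, flow now 2.
Augment Well→r1→r4→r6→Ref: bottleneck 2, flow now 4.
Augment Well→r2→r3→r7→Ref: bottleneck 2, flow now 6.
Augment Well→r2→r4→r6→Ref: bottleneck 1, flow now 7.
No augmenting path remains; maximum flow = 7.
In the residual graph, reachable from Well: {Well, r1, r2, r3, r4, r7}.
Min-cut edges: r3→r5 (2), r4→r6 (3), r7→Ref (2); capacity 2 + 3 + 2 = 7.
Cut capacity 11 exceeds the max flow 7, so it is not minimum.

No — its capacity is 11, but the minimum cut has capacity 7.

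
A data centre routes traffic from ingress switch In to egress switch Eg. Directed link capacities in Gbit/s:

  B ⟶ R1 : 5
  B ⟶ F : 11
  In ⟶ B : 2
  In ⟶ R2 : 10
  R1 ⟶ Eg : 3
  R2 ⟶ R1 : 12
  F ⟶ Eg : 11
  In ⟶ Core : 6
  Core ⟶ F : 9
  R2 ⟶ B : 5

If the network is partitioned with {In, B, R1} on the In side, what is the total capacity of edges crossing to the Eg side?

Edges leaving {In, B, R1}: In→Core (6), In→R2 (10), B→F (11), R1→Eg (3).
Cut capacity = 6 + 10 + 11 + 3 = 30.

30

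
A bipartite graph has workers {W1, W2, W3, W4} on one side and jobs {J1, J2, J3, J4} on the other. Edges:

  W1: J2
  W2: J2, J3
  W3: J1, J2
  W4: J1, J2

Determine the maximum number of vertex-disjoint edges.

Unit-capacity flow: source→left, listed edges, right→sink; max matching = max flow.
Augmenting path W1→J2 (+1); matched 1.
Augmenting path W2→J3 (+1); matched 2.
Augmenting path W3→J1 (+1); matched 3.
No augmenting path remains; maximum matching = 3.
König certificate: {W2, J1, J2} is a vertex cover of size 3 (every listed pair touches it), so no matching can be larger.

3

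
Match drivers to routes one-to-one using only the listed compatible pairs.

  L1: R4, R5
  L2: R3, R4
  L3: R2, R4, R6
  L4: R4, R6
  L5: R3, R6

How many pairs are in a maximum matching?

Unit-capacity flow: source→left, listed edges, right→sink; max matching = max flow.
Augmenting path L1→R4 (+1); matched 1.
Augmenting path L2→R3 (+1); matched 2.
Augmenting path L3→R2 (+1); matched 3.
Augmenting path L4→R6 (+1); matched 4.
Augmenting path L5→R3→L2→R4→L1→R5 (+1); matched 5.
No augmenting path remains; maximum matching = 5.
König certificate: {L1, L2, L3, L4, L5} is a vertex cover of size 5 (every listed pair touches it), so no matching can be larger.

5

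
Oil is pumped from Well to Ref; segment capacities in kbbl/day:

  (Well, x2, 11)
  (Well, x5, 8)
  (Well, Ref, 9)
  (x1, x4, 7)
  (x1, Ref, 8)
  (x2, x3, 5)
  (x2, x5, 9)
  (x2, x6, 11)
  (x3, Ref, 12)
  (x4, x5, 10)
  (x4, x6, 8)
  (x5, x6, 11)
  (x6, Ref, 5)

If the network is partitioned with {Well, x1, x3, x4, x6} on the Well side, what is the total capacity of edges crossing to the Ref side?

63

Edges leaving {Well, x1, x3, x4, x6}: Well→x2 (11), Well→x5 (8), Well→Ref (9), x1→Ref (8), x3→Ref (12), x4→x5 (10), x6→Ref (5).
Cut capacity = 11 + 8 + 9 + 8 + 12 + 10 + 5 = 63.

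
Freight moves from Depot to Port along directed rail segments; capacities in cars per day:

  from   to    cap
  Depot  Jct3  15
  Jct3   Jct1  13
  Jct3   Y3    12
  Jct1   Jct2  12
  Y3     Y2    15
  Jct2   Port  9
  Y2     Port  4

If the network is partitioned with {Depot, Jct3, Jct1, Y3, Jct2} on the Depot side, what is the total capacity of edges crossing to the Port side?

Edges leaving {Depot, Jct3, Jct1, Y3, Jct2}: Y3→Y2 (15), Jct2→Port (9).
Cut capacity = 15 + 9 = 24.

24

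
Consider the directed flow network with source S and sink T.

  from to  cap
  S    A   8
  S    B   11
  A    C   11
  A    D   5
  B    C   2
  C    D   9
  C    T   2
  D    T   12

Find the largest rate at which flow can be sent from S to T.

Augment S→A→C→T: bottleneck 2, flow now 2.
Augment S→A→D→T: bottleneck 5, flow now 7.
Augment S→A→C→D→T: bottleneck 1, flow now 8.
Augment S→B→C→D→T: bottleneck 2, flow now 10.
No augmenting path remains; maximum flow = 10.
In the residual graph, reachable from S: {S, B}.
Min-cut edges: S→A (8), B→C (2); capacity 8 + 2 = 10.
This cut is saturated, so no flow can exceed 10.

10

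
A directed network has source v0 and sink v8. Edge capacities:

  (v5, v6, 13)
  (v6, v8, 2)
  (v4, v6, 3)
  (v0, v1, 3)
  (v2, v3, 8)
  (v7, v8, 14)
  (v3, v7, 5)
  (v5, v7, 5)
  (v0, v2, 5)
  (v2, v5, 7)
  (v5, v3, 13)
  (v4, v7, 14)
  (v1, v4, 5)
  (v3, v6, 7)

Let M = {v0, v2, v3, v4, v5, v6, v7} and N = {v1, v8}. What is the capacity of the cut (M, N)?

Edges leaving {v0, v2, v3, v4, v5, v6, v7}: v0→v1 (3), v6→v8 (2), v7→v8 (14).
Cut capacity = 3 + 2 + 14 = 19.

19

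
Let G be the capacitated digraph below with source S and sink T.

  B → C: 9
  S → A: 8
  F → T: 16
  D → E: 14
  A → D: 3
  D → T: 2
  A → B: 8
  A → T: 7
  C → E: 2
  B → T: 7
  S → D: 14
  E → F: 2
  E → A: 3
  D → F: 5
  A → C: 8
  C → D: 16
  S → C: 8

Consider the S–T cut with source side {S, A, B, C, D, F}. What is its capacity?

Edges leaving {S, A, B, C, D, F}: A→T (7), B→T (7), C→E (2), D→E (14), D→T (2), F→T (16).
Cut capacity = 7 + 7 + 2 + 14 + 2 + 16 = 48.

48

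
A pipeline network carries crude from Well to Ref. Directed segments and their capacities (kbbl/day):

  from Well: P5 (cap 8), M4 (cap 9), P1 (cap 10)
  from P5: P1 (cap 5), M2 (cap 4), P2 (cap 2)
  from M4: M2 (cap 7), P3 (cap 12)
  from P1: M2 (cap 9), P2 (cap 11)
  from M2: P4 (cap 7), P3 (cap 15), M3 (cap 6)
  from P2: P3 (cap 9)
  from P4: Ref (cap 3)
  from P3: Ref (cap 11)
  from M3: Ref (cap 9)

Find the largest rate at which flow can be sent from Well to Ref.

20

Augment Well→M4→P3→Ref: bottleneck 9, flow now 9.
Augment Well→P5→M2→P4→Ref: bottleneck 3, flow now 12.
Augment Well→P5→M2→P3→Ref: bottleneck 1, flow now 13.
Augment Well→P5→P2→P3→Ref: bottleneck 1, flow now 14.
Augment Well→P1→M2→M3→Ref: bottleneck 6, flow now 20.
No augmenting path remains; maximum flow = 20.
In the residual graph, reachable from Well: {Well, P5, M4, P1, M2, P2, P4, P3}.
Min-cut edges: M2→M3 (6), P4→Ref (3), P3→Ref (11); capacity 6 + 3 + 11 = 20.
This cut is saturated, so no flow can exceed 20.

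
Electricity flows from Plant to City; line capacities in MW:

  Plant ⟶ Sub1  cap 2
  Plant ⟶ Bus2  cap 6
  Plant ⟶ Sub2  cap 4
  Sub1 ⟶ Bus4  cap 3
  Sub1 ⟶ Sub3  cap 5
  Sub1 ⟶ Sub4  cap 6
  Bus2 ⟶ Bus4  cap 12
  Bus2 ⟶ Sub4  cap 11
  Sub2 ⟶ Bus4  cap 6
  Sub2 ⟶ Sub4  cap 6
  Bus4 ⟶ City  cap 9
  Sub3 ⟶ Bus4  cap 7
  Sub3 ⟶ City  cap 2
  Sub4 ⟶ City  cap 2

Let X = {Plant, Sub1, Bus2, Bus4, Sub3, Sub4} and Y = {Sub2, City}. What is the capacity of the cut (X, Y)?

Edges leaving {Plant, Sub1, Bus2, Bus4, Sub3, Sub4}: Plant→Sub2 (4), Bus4→City (9), Sub3→City (2), Sub4→City (2).
Cut capacity = 4 + 9 + 2 + 2 = 17.

17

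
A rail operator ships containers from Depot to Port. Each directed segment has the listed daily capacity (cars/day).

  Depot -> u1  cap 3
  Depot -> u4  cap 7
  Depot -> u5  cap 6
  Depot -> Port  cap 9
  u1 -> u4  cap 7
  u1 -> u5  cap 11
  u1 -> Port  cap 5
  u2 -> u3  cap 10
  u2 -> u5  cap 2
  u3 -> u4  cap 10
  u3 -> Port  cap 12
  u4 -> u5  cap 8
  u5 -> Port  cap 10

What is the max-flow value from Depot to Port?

22

Augment Depot→Port: bottleneck 9, flow now 9.
Augment Depot→u1→Port: bottleneck 3, flow now 12.
Augment Depot→u5→Port: bottleneck 6, flow now 18.
Augment Depot→u4→u5→Port: bottleneck 4, flow now 22.
No augmenting path remains; maximum flow = 22.
In the residual graph, reachable from Depot: {Depot, u4, u5}.
Min-cut edges: Depot→u1 (3), Depot→Port (9), u5→Port (10); capacity 3 + 9 + 10 = 22.
This cut is saturated, so no flow can exceed 22.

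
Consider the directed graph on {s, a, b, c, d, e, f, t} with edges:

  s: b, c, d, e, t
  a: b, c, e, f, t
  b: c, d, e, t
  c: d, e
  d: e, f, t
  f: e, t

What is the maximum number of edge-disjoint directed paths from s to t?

Assign every edge capacity 1; by Menger, the answer equals the max flow.
Path s→t (+1); total 1.
Path s→b→t (+1); total 2.
Path s→d→t (+1); total 3.
Path s→c→d→f→t (+1); total 4.
No residual s→t path; max flow = 4.
Certifying cut of size 4: {s→b, s→c, s→d, s→t}.

4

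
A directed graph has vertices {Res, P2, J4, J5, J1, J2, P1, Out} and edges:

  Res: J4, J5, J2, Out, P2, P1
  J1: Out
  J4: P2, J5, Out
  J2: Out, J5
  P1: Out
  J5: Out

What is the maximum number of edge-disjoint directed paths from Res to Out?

5

Assign every edge capacity 1; by Menger, the answer equals the max flow.
Path Res→Out (+1); total 1.
Path Res→J4→Out (+1); total 2.
Path Res→J5→Out (+1); total 3.
Path Res→J2→Out (+1); total 4.
Path Res→P1→Out (+1); total 5.
No residual Res→Out path; max flow = 5.
Certifying cut of size 5: {Res→J2, Res→J4, Res→J5, Res→Out, Res→P1}.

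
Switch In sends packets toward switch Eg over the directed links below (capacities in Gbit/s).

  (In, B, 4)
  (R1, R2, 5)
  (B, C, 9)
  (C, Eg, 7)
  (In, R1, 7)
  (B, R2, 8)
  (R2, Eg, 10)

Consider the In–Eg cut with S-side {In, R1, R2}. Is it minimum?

No — its capacity is 14, but the minimum cut has capacity 9.

Given cut capacity: 4 + 10 = 14.
Augment In→B→R2→Eg: bottleneck 4, flow now 4.
Augment In→R1→R2→Eg: bottleneck 5, flow now 9.
No augmenting path remains; maximum flow = 9.
In the residual graph, reachable from In: {In, R1}.
Min-cut edges: In→B (4), R1→R2 (5); capacity 4 + 5 = 9.
Cut capacity 14 exceeds the max flow 9, so it is not minimum.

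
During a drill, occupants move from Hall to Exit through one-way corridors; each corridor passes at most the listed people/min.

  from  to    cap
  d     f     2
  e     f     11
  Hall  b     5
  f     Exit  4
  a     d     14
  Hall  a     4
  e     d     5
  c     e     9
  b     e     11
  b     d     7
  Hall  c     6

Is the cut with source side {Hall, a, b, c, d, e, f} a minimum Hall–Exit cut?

Yes — it is a minimum cut (capacity 4).

Given cut capacity: 4 = 4.
Augment Hall→a→d→f→Exit: bottleneck 2, flow now 2.
Augment Hall→b→e→f→Exit: bottleneck 2, flow now 4.
No augmenting path remains; maximum flow = 4.
Cut capacity 4 equals the max flow, so it is a minimum cut.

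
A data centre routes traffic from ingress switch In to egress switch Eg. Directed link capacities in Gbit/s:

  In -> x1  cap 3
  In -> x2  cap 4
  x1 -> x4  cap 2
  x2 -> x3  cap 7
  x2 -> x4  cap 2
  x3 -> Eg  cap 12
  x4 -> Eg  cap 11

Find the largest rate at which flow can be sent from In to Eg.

Augment In→x1→x4→Eg: bottleneck 2, flow now 2.
Augment In→x2→x3→Eg: bottleneck 4, flow now 6.
No augmenting path remains; maximum flow = 6.
In the residual graph, reachable from In: {In, x1}.
Min-cut edges: In→x2 (4), x1→x4 (2); capacity 4 + 2 = 6.
This cut is saturated, so no flow can exceed 6.

6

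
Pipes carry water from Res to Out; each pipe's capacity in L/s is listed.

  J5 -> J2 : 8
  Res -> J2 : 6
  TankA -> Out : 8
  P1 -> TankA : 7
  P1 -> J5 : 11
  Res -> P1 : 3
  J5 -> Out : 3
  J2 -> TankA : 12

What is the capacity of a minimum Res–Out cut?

9

Augment Res→J2→TankA→Out: bottleneck 6, flow now 6.
Augment Res→P1→J5→Out: bottleneck 3, flow now 9.
No augmenting path remains; maximum flow = 9.
By max-flow min-cut, the minimum cut capacity equals the max flow.
In the residual graph, reachable from Res: {Res}.
Min-cut edges: Res→J2 (6), Res→P1 (3); capacity 6 + 3 = 9.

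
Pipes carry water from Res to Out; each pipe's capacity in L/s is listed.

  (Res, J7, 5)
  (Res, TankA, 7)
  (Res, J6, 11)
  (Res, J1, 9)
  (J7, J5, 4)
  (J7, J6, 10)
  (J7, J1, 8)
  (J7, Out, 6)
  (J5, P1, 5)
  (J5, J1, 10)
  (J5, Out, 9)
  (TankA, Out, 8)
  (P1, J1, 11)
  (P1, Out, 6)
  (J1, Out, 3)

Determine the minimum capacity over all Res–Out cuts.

Augment Res→J7→Out: bottleneck 5, flow now 5.
Augment Res→TankA→Out: bottleneck 7, flow now 12.
Augment Res→J1→Out: bottleneck 3, flow now 15.
No augmenting path remains; maximum flow = 15.
By max-flow min-cut, the minimum cut capacity equals the max flow.
In the residual graph, reachable from Res: {Res, J6, J1}.
Min-cut edges: Res→J7 (5), Res→TankA (7), J1→Out (3); capacity 5 + 7 + 3 = 15.

15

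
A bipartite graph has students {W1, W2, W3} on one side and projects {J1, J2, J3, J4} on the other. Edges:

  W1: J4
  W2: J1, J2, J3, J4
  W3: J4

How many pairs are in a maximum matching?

Unit-capacity flow: source→left, listed edges, right→sink; max matching = max flow.
Augmenting path W1→J4 (+1); matched 1.
Augmenting path W2→J1 (+1); matched 2.
No augmenting path remains; maximum matching = 2.
König certificate: {W2, J4} is a vertex cover of size 2 (every listed pair touches it), so no matching can be larger.

2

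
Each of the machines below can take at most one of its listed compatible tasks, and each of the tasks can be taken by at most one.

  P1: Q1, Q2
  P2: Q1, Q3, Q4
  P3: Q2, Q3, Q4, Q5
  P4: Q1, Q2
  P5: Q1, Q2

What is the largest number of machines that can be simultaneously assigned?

4

Unit-capacity flow: source→left, listed edges, right→sink; max matching = max flow.
Augmenting path P1→Q1 (+1); matched 1.
Augmenting path P2→Q3 (+1); matched 2.
Augmenting path P3→Q2 (+1); matched 3.
Augmenting path P4→Q2→P3→Q4 (+1); matched 4.
No augmenting path remains; maximum matching = 4.
König certificate: {P2, P3, Q1, Q2} is a vertex cover of size 4 (every listed pair touches it), so no matching can be larger.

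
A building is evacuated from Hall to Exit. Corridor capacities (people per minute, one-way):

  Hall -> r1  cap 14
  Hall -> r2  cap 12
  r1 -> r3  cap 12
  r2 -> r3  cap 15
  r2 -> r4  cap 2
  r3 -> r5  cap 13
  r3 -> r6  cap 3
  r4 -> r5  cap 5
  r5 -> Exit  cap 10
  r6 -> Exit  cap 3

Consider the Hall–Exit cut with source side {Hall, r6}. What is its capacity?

Edges leaving {Hall, r6}: Hall→r1 (14), Hall→r2 (12), r6→Exit (3).
Cut capacity = 14 + 12 + 3 = 29.

29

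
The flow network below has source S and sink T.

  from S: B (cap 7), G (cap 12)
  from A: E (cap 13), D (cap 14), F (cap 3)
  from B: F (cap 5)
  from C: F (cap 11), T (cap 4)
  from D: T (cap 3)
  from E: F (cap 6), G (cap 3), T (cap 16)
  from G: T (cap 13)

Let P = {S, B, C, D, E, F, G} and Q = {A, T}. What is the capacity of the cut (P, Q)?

Edges leaving {S, B, C, D, E, F, G}: C→T (4), D→T (3), E→T (16), G→T (13).
Cut capacity = 4 + 3 + 16 + 13 = 36.

36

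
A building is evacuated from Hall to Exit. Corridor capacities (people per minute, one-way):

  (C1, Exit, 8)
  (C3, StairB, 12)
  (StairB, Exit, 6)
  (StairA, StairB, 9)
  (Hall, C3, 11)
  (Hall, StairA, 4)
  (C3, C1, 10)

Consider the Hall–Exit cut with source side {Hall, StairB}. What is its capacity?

21

Edges leaving {Hall, StairB}: Hall→StairA (4), Hall→C3 (11), StairB→Exit (6).
Cut capacity = 4 + 11 + 6 = 21.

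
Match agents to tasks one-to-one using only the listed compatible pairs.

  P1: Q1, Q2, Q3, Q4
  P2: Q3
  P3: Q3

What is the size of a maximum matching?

2

Unit-capacity flow: source→left, listed edges, right→sink; max matching = max flow.
Augmenting path P1→Q1 (+1); matched 1.
Augmenting path P2→Q3 (+1); matched 2.
No augmenting path remains; maximum matching = 2.
König certificate: {P1, Q3} is a vertex cover of size 2 (every listed pair touches it), so no matching can be larger.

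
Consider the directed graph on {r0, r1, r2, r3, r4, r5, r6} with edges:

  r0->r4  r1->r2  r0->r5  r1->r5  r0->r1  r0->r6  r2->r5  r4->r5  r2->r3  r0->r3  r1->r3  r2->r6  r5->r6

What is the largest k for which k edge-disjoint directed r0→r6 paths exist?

3

Assign every edge capacity 1; by Menger, the answer equals the max flow.
Path r0→r6 (+1); total 1.
Path r0→r5→r6 (+1); total 2.
Path r0→r1→r2→r6 (+1); total 3.
No residual r0→r6 path; max flow = 3.
Certifying cut of size 3: {r0→r1, r0→r6, r5→r6}.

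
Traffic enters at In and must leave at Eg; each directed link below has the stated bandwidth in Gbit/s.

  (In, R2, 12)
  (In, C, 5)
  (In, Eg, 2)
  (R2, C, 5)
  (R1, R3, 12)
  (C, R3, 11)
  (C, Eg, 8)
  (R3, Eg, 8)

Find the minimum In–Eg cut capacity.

12

Augment In→Eg: bottleneck 2, flow now 2.
Augment In→C→Eg: bottleneck 5, flow now 7.
Augment In→R2→C→Eg: bottleneck 3, flow now 10.
Augment In→R2→C→R3→Eg: bottleneck 2, flow now 12.
No augmenting path remains; maximum flow = 12.
By max-flow min-cut, the minimum cut capacity equals the max flow.
In the residual graph, reachable from In: {In, R2}.
Min-cut edges: In→C (5), In→Eg (2), R2→C (5); capacity 5 + 2 + 5 = 12.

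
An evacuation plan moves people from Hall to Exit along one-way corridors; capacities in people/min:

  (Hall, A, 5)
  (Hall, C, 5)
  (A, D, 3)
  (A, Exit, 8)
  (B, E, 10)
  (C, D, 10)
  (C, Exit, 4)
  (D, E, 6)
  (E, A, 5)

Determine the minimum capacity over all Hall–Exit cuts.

Augment Hall→A→Exit: bottleneck 5, flow now 5.
Augment Hall→C→Exit: bottleneck 4, flow now 9.
Augment Hall→C→D→E→A→Exit: bottleneck 1, flow now 10.
No augmenting path remains; maximum flow = 10.
By max-flow min-cut, the minimum cut capacity equals the max flow.
In the residual graph, reachable from Hall: {Hall}.
Min-cut edges: Hall→A (5), Hall→C (5); capacity 5 + 5 = 10.

10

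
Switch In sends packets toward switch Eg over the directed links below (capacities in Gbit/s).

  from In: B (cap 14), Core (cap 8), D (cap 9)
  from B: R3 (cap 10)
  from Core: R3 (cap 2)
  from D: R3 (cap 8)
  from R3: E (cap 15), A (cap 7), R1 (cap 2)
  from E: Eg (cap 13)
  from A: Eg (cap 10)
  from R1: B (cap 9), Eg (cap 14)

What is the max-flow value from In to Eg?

Augment In→B→R3→E→Eg: bottleneck 10, flow now 10.
Augment In→Core→R3→E→Eg: bottleneck 2, flow now 12.
Augment In→D→R3→E→Eg: bottleneck 1, flow now 13.
Augment In→D→R3→A→Eg: bottleneck 7, flow now 20.
No augmenting path remains; maximum flow = 20.
In the residual graph, reachable from In: {In, B, Core, D}.
Min-cut edges: B→R3 (10), Core→R3 (2), D→R3 (8); capacity 10 + 2 + 8 = 20.
This cut is saturated, so no flow can exceed 20.

20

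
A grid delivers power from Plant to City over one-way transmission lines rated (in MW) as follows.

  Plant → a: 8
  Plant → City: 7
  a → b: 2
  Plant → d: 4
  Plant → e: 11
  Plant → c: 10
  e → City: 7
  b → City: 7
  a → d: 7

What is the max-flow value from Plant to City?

Augment Plant→City: bottleneck 7, flow now 7.
Augment Plant→e→City: bottleneck 7, flow now 14.
Augment Plant→a→b→City: bottleneck 2, flow now 16.
No augmenting path remains; maximum flow = 16.
In the residual graph, reachable from Plant: {Plant, a, c, d, e}.
Min-cut edges: Plant→City (7), a→b (2), e→City (7); capacity 7 + 2 + 7 = 16.
This cut is saturated, so no flow can exceed 16.

16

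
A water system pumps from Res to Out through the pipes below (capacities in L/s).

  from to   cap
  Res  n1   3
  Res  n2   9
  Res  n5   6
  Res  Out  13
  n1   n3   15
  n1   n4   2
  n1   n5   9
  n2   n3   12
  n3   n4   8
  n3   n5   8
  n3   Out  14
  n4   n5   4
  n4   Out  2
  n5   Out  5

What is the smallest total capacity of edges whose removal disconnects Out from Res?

30

Augment Res→Out: bottleneck 13, flow now 13.
Augment Res→n5→Out: bottleneck 5, flow now 18.
Augment Res→n1→n3→Out: bottleneck 3, flow now 21.
Augment Res→n2→n3→Out: bottleneck 9, flow now 30.
No augmenting path remains; maximum flow = 30.
By max-flow min-cut, the minimum cut capacity equals the max flow.
In the residual graph, reachable from Res: {Res, n5}.
Min-cut edges: Res→n1 (3), Res→n2 (9), Res→Out (13), n5→Out (5); capacity 3 + 9 + 13 + 5 = 30.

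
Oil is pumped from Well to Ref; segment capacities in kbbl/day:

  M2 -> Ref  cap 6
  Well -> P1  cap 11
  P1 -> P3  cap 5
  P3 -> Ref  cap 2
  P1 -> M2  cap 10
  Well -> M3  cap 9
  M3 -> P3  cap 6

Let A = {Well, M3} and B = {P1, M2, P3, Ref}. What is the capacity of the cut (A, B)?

17

Edges leaving {Well, M3}: Well→P1 (11), M3→P3 (6).
Cut capacity = 11 + 6 = 17.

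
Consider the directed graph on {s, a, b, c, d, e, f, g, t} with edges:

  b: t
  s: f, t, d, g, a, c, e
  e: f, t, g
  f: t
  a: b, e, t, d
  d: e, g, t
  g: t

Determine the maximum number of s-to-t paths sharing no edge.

Assign every edge capacity 1; by Menger, the answer equals the max flow.
Path s→t (+1); total 1.
Path s→a→t (+1); total 2.
Path s→d→t (+1); total 3.
Path s→e→t (+1); total 4.
Path s→f→t (+1); total 5.
Path s→g→t (+1); total 6.
No residual s→t path; max flow = 6.
Certifying cut of size 6: {s→a, s→d, s→e, s→f, s→g, s→t}.

6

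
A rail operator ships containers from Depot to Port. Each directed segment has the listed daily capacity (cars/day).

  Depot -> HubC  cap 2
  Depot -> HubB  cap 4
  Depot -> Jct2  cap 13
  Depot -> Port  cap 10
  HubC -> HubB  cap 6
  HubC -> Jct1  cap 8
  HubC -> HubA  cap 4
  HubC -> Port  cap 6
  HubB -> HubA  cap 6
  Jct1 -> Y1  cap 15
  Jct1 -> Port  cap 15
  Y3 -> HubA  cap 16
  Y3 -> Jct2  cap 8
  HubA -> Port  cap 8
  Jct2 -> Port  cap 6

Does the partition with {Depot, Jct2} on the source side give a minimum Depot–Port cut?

Yes — it is a minimum cut (capacity 22).

Given cut capacity: 2 + 4 + 10 + 6 = 22.
Augment Depot→Port: bottleneck 10, flow now 10.
Augment Depot→HubC→Port: bottleneck 2, flow now 12.
Augment Depot→Jct2→Port: bottleneck 6, flow now 18.
Augment Depot→HubB→HubA→Port: bottleneck 4, flow now 22.
No augmenting path remains; maximum flow = 22.
Cut capacity 22 equals the max flow, so it is a minimum cut.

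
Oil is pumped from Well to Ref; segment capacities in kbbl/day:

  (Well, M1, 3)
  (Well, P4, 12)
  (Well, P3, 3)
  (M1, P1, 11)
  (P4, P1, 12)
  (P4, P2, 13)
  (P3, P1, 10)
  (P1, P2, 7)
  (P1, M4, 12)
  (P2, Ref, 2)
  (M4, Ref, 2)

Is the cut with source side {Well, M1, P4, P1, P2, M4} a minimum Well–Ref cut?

Given cut capacity: 3 + 2 + 2 = 7.
Augment Well→P4→P2→Ref: bottleneck 2, flow now 2.
Augment Well→M1→P1→M4→Ref: bottleneck 2, flow now 4.
No augmenting path remains; maximum flow = 4.
In the residual graph, reachable from Well: {Well, M1, P4, P3, P1, P2, M4}.
Min-cut edges: P2→Ref (2), M4→Ref (2); capacity 2 + 2 = 4.
Cut capacity 7 exceeds the max flow 4, so it is not minimum.

No — its capacity is 7, but the minimum cut has capacity 4.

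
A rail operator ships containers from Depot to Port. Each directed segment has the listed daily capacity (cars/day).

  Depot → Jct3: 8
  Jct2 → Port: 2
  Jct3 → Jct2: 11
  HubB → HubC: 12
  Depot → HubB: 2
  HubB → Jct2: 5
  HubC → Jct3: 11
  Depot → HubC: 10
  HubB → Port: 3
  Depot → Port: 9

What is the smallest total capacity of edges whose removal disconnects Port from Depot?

Augment Depot→Port: bottleneck 9, flow now 9.
Augment Depot→HubB→Port: bottleneck 2, flow now 11.
Augment Depot→Jct3→Jct2→Port: bottleneck 2, flow now 13.
No augmenting path remains; maximum flow = 13.
By max-flow min-cut, the minimum cut capacity equals the max flow.
In the residual graph, reachable from Depot: {Depot, HubC, Jct3, Jct2}.
Min-cut edges: Depot→HubB (2), Depot→Port (9), Jct2→Port (2); capacity 2 + 9 + 2 = 13.

13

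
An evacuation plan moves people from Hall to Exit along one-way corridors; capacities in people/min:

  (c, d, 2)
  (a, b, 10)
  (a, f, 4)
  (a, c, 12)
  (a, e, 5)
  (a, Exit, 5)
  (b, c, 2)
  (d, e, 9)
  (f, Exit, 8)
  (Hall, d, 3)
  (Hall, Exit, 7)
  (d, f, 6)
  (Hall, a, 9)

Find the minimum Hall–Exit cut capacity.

19

Augment Hall→Exit: bottleneck 7, flow now 7.
Augment Hall→a→Exit: bottleneck 5, flow now 12.
Augment Hall→a→f→Exit: bottleneck 4, flow now 16.
Augment Hall→d→f→Exit: bottleneck 3, flow now 19.
No augmenting path remains; maximum flow = 19.
By max-flow min-cut, the minimum cut capacity equals the max flow.
In the residual graph, reachable from Hall: {Hall}.
Min-cut edges: Hall→a (9), Hall→d (3), Hall→Exit (7); capacity 9 + 3 + 7 = 19.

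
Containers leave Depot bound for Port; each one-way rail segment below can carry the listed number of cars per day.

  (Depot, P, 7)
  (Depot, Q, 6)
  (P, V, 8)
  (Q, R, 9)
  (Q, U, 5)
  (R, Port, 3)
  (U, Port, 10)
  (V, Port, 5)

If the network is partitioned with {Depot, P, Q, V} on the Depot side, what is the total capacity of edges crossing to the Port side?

19

Edges leaving {Depot, P, Q, V}: Q→R (9), Q→U (5), V→Port (5).
Cut capacity = 9 + 5 + 5 = 19.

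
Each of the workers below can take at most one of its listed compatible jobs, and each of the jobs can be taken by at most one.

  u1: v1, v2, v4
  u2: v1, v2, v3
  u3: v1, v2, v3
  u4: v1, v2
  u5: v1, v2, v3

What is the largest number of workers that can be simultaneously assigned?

Unit-capacity flow: source→left, listed edges, right→sink; max matching = max flow.
Augmenting path u1→v1 (+1); matched 1.
Augmenting path u2→v2 (+1); matched 2.
Augmenting path u3→v3 (+1); matched 3.
Augmenting path u4→v1→u1→v4 (+1); matched 4.
No augmenting path remains; maximum matching = 4.
König certificate: {u1, v1, v2, v3} is a vertex cover of size 4 (every listed pair touches it), so no matching can be larger.

4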